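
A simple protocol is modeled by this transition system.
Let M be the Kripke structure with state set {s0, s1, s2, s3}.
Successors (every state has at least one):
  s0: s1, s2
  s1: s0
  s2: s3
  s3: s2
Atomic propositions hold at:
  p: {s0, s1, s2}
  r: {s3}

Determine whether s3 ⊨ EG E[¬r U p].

Sat(¬r) = {s0, s1, s2}
E[¬r U p]: least fixpoint, start Z0 = Sat(p) = {s0, s1, s2}, add states in Sat(¬r) with some successor in Z. Already a fixed point.
Sat(E[¬r U p]) = {s0, s1, s2}
EG E[¬r U p]: greatest fixpoint, start Z0 = {s0, s1, s2}, keep only states in Sat with some successor in Z. Z1 = {s0, s1}; fixed.
Sat(EG E[¬r U p]) = {s0, s1}
s3 ∉ Sat(EG E[¬r U p]) = {s0, s1}, so the formula does not hold at s3.

No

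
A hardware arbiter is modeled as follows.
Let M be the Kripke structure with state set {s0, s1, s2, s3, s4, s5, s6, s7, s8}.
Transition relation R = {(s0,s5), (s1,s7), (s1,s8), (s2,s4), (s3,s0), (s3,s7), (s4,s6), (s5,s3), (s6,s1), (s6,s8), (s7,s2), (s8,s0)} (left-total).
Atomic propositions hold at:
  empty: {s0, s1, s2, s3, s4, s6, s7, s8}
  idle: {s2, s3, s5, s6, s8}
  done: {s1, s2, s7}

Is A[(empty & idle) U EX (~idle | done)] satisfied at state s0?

Sat(empty & idle) = {s2, s3, s6, s8}
Sat(~idle) = {s0, s1, s4, s7}
Sat(~idle | done) = {s0, s1, s2, s4, s7}
Sat(EX (~idle | done)) = {s : some successor in {s0, s1, s2, s4, s7}} = {s1, s2, s3, s6, s7, s8}
A[(empty & idle) U EX (~idle | done)]: least fixpoint, start Z0 = Sat(EX (~idle | done)) = {s1, s2, s3, s6, s7, s8}, add states in Sat(empty & idle) with every successor in Z. Already a fixed point.
Sat(A[(empty & idle) U EX (~idle | done)]) = {s1, s2, s3, s6, s7, s8}
s0 ∉ Sat(A[(empty & idle) U EX (~idle | done)]) = {s1, s2, s3, s6, s7, s8}, so the formula does not hold at s0.

No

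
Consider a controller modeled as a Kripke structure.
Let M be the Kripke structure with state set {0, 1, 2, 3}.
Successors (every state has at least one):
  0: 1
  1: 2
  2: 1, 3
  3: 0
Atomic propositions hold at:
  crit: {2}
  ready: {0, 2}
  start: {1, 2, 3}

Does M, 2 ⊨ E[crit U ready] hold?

E[crit U ready]: least fixpoint, start Z0 = Sat(ready) = {0, 2}, add states in Sat(crit) with some successor in Z. Already a fixed point.
Sat(E[crit U ready]) = {0, 2}
2 ∈ Sat(E[crit U ready]) = {0, 2}, so the formula holds at 2.

Yes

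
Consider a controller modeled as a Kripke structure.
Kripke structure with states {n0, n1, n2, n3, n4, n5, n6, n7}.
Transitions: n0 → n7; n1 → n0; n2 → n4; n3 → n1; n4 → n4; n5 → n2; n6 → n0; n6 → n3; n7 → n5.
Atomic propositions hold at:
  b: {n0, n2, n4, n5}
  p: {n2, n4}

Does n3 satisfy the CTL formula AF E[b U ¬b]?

Sat(¬b) = {n1, n3, n6, n7}
E[b U ¬b]: least fixpoint, start Z0 = Sat(¬b) = {n1, n3, n6, n7}, add states in Sat(b) with some successor in Z. Z1 = {n0, n1, n3, n6, n7}; fixed.
Sat(E[b U ¬b]) = {n0, n1, n3, n6, n7}
AF E[b U ¬b]: least fixpoint, start Z0 = {n0, n1, n3, n6, n7}, add states with every successor in Z. Already a fixed point.
Sat(AF E[b U ¬b]) = {n0, n1, n3, n6, n7}
n3 ∈ Sat(AF E[b U ¬b]) = {n0, n1, n3, n6, n7}, so the formula holds at n3.

Yes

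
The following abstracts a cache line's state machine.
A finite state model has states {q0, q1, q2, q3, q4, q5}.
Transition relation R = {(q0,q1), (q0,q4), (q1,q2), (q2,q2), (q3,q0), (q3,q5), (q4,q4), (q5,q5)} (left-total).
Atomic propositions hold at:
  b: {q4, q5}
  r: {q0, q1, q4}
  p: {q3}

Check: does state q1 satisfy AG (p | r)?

Sat(p | r) = {q0, q1, q3, q4}
AG (p | r): greatest fixpoint, start Z0 = {q0, q1, q3, q4}, keep only states in Sat with every successor in Z. Z1 = {q0, q4}; Z2 = {q4}; fixed.
Sat(AG (p | r)) = {q4}
q1 ∉ Sat(AG (p | r)) = {q4}, so the formula does not hold at q1.

No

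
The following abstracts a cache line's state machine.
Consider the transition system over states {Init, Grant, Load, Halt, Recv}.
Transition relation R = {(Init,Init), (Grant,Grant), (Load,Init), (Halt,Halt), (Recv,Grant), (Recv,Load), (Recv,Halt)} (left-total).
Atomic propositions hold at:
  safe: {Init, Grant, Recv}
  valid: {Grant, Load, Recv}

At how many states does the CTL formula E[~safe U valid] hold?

3

Sat(~safe) = {Load, Halt}
E[~safe U valid]: least fixpoint, start Z0 = Sat(valid) = {Grant, Load, Recv}, add states in Sat(~safe) with some successor in Z. Already a fixed point.
Sat(E[~safe U valid]) = {Grant, Load, Recv}
|Sat(E[~safe U valid])| = |{Grant, Load, Recv}| = 3.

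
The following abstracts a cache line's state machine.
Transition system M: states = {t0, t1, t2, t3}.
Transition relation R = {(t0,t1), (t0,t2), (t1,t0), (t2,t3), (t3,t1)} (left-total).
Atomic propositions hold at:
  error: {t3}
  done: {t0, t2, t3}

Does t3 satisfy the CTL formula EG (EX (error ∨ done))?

Sat(error ∨ done) = {t0, t2, t3}
Sat(EX (error ∨ done)) = {s : some successor in {t0, t2, t3}} = {t0, t1, t2}
EG (EX (error ∨ done)): greatest fixpoint, start Z0 = {t0, t1, t2}, keep only states in Sat with some successor in Z. Z1 = {t0, t1}; fixed.
Sat(EG (EX (error ∨ done))) = {t0, t1}
t3 ∉ Sat(EG (EX (error ∨ done))) = {t0, t1}, so the formula does not hold at t3.

No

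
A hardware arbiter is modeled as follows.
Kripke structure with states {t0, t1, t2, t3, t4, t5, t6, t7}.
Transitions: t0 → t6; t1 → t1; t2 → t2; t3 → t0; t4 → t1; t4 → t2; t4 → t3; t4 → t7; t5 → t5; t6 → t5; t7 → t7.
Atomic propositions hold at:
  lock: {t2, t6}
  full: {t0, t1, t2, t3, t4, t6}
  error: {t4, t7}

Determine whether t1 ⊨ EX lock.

No

Sat(EX lock) = {s : some successor in {t2, t6}} = {t0, t2, t4}
t1 ∉ Sat(EX lock) = {t0, t2, t4}, so the formula does not hold at t1.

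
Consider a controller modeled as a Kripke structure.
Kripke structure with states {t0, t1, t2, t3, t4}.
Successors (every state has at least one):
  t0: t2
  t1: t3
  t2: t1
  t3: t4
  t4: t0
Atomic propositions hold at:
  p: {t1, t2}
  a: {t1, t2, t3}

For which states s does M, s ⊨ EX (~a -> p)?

{t0, t1, t2}

Sat(~a) = {t0, t4}
Sat(~a -> p) = {t1, t2, t3}
Sat(EX (~a -> p)) = {s : some successor in {t1, t2, t3}} = {t0, t1, t2}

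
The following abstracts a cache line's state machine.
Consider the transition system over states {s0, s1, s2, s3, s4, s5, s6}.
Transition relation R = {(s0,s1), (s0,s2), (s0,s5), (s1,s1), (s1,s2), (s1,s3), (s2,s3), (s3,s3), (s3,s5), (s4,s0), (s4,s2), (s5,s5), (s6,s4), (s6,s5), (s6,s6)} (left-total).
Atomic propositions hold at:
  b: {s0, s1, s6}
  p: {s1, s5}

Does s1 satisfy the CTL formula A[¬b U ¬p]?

No

Sat(¬b) = {s2, s3, s4, s5}
Sat(¬p) = {s0, s2, s3, s4, s6}
A[¬b U ¬p]: least fixpoint, start Z0 = Sat(¬p) = {s0, s2, s3, s4, s6}, add states in Sat(¬b) with every successor in Z. Already a fixed point.
Sat(A[¬b U ¬p]) = {s0, s2, s3, s4, s6}
s1 ∉ Sat(A[¬b U ¬p]) = {s0, s2, s3, s4, s6}, so the formula does not hold at s1.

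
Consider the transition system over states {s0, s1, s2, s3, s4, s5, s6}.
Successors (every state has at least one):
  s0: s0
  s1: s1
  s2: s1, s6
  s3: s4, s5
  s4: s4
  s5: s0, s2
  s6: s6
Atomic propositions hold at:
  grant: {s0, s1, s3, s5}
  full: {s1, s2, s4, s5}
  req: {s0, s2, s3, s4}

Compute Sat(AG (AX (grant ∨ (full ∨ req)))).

Sat(full ∨ req) = {s0, s1, s2, s3, s4, s5}
Sat(grant ∨ (full ∨ req)) = {s0, s1, s2, s3, s4, s5}
Sat(AX (grant ∨ (full ∨ req))) = {s : every successor in {s0, s1, s2, s3, s4, s5}} = {s0, s1, s3, s4, s5}
AG (AX (grant ∨ (full ∨ req))): greatest fixpoint, start Z0 = {s0, s1, s3, s4, s5}, keep only states in Sat with every successor in Z. Z1 = {s0, s1, s3, s4}; Z2 = {s0, s1, s4}; fixed.
Sat(AG (AX (grant ∨ (full ∨ req)))) = {s0, s1, s4}

{s0, s1, s4}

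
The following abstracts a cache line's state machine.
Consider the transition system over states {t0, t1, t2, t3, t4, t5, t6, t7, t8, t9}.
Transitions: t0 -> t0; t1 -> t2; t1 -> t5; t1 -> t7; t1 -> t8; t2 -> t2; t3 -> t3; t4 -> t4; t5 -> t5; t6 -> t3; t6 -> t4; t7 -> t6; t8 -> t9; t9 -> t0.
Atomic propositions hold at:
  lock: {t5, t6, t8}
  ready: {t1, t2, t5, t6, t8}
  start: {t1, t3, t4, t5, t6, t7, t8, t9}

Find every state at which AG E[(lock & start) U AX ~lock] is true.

{t0, t2, t3, t4, t6, t8, t9}

Sat(lock & start) = {t5, t6, t8}
Sat(~lock) = {t0, t1, t2, t3, t4, t7, t9}
Sat(AX ~lock) = {s : every successor in {t0, t1, t2, t3, t4, t7, t9}} = {t0, t2, t3, t4, t6, t8, t9}
E[(lock & start) U AX ~lock]: least fixpoint, start Z0 = Sat(AX ~lock) = {t0, t2, t3, t4, t6, t8, t9}, add states in Sat(lock & start) with some successor in Z. Already a fixed point.
Sat(E[(lock & start) U AX ~lock]) = {t0, t2, t3, t4, t6, t8, t9}
AG E[(lock & start) U AX ~lock]: greatest fixpoint, start Z0 = {t0, t2, t3, t4, t6, t8, t9}, keep only states in Sat with every successor in Z. Already a fixed point.
Sat(AG E[(lock & start) U AX ~lock]) = {t0, t2, t3, t4, t6, t8, t9}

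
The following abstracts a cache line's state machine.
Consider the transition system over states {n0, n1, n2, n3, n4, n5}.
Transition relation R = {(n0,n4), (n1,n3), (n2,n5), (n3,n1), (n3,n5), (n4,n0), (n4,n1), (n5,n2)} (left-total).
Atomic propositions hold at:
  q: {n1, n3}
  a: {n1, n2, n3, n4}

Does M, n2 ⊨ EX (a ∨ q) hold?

No

Sat(a ∨ q) = {n1, n2, n3, n4}
Sat(EX (a ∨ q)) = {s : some successor in {n1, n2, n3, n4}} = {n0, n1, n3, n4, n5}
n2 ∉ Sat(EX (a ∨ q)) = {n0, n1, n3, n4, n5}, so the formula does not hold at n2.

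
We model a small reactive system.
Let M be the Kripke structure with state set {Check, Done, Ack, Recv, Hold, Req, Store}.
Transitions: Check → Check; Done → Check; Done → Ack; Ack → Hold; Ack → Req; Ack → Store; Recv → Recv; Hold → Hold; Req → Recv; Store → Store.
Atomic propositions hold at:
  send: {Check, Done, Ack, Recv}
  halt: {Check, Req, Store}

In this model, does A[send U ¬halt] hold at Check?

Sat(¬halt) = {Done, Ack, Recv, Hold}
A[send U ¬halt]: least fixpoint, start Z0 = Sat(¬halt) = {Done, Ack, Recv, Hold}, add states in Sat(send) with every successor in Z. Already a fixed point.
Sat(A[send U ¬halt]) = {Done, Ack, Recv, Hold}
Check ∉ Sat(A[send U ¬halt]) = {Done, Ack, Recv, Hold}, so the formula does not hold at Check.

No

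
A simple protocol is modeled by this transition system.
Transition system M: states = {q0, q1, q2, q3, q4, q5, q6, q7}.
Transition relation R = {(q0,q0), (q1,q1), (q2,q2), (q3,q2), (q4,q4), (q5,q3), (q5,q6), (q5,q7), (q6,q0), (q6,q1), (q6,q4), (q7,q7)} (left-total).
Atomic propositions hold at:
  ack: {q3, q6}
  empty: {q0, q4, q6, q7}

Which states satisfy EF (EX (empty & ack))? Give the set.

{q5}

Sat(empty & ack) = {q6}
Sat(EX (empty & ack)) = {s : some successor in {q6}} = {q5}
EF (EX (empty & ack)): least fixpoint, start Z0 = {q5}, add states with some successor in Z. Already a fixed point.
Sat(EF (EX (empty & ack))) = {q5}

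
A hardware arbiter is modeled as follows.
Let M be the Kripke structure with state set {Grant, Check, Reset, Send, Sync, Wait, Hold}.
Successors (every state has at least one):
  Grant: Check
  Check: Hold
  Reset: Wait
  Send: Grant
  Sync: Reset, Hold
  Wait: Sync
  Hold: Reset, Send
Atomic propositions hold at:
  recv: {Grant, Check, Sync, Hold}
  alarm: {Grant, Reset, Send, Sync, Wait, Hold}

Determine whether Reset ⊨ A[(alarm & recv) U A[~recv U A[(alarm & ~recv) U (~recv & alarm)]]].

Sat(alarm & recv) = {Grant, Sync, Hold}
Sat(~recv) = {Reset, Send, Wait}
Sat(alarm & ~recv) = {Reset, Send, Wait}
Sat(~recv & alarm) = {Reset, Send, Wait}
A[(alarm & ~recv) U (~recv & alarm)]: least fixpoint, start Z0 = Sat((~recv & alarm)) = {Reset, Send, Wait}, add states in Sat(alarm & ~recv) with every successor in Z. Already a fixed point.
Sat(A[(alarm & ~recv) U (~recv & alarm)]) = {Reset, Send, Wait}
A[~recv U A[(alarm & ~recv) U (~recv & alarm)]]: least fixpoint, start Z0 = Sat(A[(alarm & ~recv) U (~recv & alarm)]) = {Reset, Send, Wait}, add states in Sat(~recv) with every successor in Z. Already a fixed point.
Sat(A[~recv U A[(alarm & ~recv) U (~recv & alarm)]]) = {Reset, Send, Wait}
A[(alarm & recv) U A[~recv U A[(alarm & ~recv) U (~recv & alarm)]]]: least fixpoint, start Z0 = Sat(A[~recv U A[(alarm & ~recv) U (~recv & alarm)]]) = {Reset, Send, Wait}, add states in Sat(alarm & recv) with every successor in Z. Z1 = {Reset, Send, Wait, Hold}; Z2 = {Reset, Send, Sync, Wait, Hold}; fixed.
Sat(A[(alarm & recv) U A[~recv U A[(alarm & ~recv) U (~recv & alarm)]]]) = {Reset, Send, Sync, Wait, Hold}
Reset ∈ Sat(A[(alarm & recv) U A[~recv U A[(alarm & ~recv) U (~recv & alarm)]]]) = {Reset, Send, Sync, Wait, Hold}, so the formula holds at Reset.

Yes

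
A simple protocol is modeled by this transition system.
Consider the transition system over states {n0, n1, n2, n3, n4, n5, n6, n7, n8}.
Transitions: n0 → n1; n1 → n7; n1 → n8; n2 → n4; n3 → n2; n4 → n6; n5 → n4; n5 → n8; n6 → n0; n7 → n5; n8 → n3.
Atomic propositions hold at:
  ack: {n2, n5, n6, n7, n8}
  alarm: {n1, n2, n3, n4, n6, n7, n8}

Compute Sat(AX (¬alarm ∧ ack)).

{n7}

Sat(¬alarm) = {n0, n5}
Sat(¬alarm ∧ ack) = {n5}
Sat(AX (¬alarm ∧ ack)) = {s : every successor in {n5}} = {n7}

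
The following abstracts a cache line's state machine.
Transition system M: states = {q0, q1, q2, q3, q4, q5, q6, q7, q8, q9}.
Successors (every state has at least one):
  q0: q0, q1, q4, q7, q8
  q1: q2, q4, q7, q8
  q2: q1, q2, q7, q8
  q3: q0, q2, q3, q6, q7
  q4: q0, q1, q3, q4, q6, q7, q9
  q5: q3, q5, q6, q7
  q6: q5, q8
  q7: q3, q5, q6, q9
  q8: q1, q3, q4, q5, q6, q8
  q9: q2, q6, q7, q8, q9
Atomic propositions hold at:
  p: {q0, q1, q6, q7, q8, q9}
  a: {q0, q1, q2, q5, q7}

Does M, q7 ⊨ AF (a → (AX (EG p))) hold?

EG p: greatest fixpoint, start Z0 = {q0, q1, q6, q7, q8, q9}, keep only states in Sat with some successor in Z. Already a fixed point.
Sat(EG p) = {q0, q1, q6, q7, q8, q9}
Sat(AX (EG p)) = {s : every successor in {q0, q1, q6, q7, q8, q9}} = ∅
Sat(a → (AX (EG p))) = {q3, q4, q6, q8, q9}
AF (a → (AX (EG p))): least fixpoint, start Z0 = {q3, q4, q6, q8, q9}, add states with every successor in Z. Already a fixed point.
Sat(AF (a → (AX (EG p)))) = {q3, q4, q6, q8, q9}
q7 ∉ Sat(AF (a → (AX (EG p)))) = {q3, q4, q6, q8, q9}, so the formula does not hold at q7.

No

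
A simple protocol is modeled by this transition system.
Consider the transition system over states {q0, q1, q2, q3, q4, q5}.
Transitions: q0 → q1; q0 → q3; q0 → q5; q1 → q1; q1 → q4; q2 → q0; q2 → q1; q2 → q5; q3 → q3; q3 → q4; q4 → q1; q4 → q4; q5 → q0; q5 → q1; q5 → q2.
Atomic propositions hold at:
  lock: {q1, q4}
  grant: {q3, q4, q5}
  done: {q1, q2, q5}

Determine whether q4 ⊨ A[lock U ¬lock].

Sat(¬lock) = {q0, q2, q3, q5}
A[lock U ¬lock]: least fixpoint, start Z0 = Sat(¬lock) = {q0, q2, q3, q5}, add states in Sat(lock) with every successor in Z. Already a fixed point.
Sat(A[lock U ¬lock]) = {q0, q2, q3, q5}
q4 ∉ Sat(A[lock U ¬lock]) = {q0, q2, q3, q5}, so the formula does not hold at q4.

No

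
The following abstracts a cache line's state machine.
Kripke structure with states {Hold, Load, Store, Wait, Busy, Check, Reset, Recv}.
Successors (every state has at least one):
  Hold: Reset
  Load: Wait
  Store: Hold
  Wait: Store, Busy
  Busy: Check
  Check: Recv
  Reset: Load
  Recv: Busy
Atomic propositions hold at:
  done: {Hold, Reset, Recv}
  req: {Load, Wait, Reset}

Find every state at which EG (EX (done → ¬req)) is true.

{Load, Wait, Busy, Check, Reset, Recv}

Sat(¬req) = {Hold, Store, Busy, Check, Recv}
Sat(done → ¬req) = {Hold, Load, Store, Wait, Busy, Check, Recv}
Sat(EX (done → ¬req)) = {s : some successor in {Hold, Load, Store, Wait, Busy, Check, Recv}} = {Load, Store, Wait, Busy, Check, Reset, Recv}
EG (EX (done → ¬req)): greatest fixpoint, start Z0 = {Load, Store, Wait, Busy, Check, Reset, Recv}, keep only states in Sat with some successor in Z. Z1 = {Load, Wait, Busy, Check, Reset, Recv}; fixed.
Sat(EG (EX (done → ¬req))) = {Load, Wait, Busy, Check, Reset, Recv}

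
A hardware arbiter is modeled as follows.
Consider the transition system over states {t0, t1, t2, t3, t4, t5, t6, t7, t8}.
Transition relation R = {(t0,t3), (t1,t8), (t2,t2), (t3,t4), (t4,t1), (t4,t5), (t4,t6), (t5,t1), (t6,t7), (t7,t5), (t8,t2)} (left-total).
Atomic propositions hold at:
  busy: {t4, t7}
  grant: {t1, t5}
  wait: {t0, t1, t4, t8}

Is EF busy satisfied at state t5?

EF busy: least fixpoint, start Z0 = {t4, t7}, add states with some successor in Z. Z1 = {t3, t4, t6, t7}; Z2 = {t0, t3, t4, t6, t7}; fixed.
Sat(EF busy) = {t0, t3, t4, t6, t7}
t5 ∉ Sat(EF busy) = {t0, t3, t4, t6, t7}, so the formula does not hold at t5.

No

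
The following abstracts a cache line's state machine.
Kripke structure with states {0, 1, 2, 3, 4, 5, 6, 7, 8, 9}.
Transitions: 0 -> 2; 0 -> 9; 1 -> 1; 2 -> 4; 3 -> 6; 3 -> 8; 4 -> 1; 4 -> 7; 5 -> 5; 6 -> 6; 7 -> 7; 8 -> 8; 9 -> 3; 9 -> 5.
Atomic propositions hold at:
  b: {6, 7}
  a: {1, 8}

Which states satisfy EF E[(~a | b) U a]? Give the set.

{0, 1, 2, 3, 4, 8, 9}

Sat(~a) = {0, 2, 3, 4, 5, 6, 7, 9}
Sat(~a | b) = {0, 2, 3, 4, 5, 6, 7, 9}
E[(~a | b) U a]: least fixpoint, start Z0 = Sat(a) = {1, 8}, add states in Sat(~a | b) with some successor in Z. Z1 = {1, 3, 4, 8}; Z2 = {1, 2, 3, 4, 8, 9}; Z3 = {0, 1, 2, 3, 4, 8, 9}; fixed.
Sat(E[(~a | b) U a]) = {0, 1, 2, 3, 4, 8, 9}
EF E[(~a | b) U a]: least fixpoint, start Z0 = {0, 1, 2, 3, 4, 8, 9}, add states with some successor in Z. Already a fixed point.
Sat(EF E[(~a | b) U a]) = {0, 1, 2, 3, 4, 8, 9}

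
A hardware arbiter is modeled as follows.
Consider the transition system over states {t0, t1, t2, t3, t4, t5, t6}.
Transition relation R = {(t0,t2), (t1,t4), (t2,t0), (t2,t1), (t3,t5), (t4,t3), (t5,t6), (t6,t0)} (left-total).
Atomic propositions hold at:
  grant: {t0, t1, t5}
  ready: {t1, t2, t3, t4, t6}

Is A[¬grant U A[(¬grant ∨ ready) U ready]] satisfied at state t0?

Sat(¬grant) = {t2, t3, t4, t6}
Sat(¬grant ∨ ready) = {t1, t2, t3, t4, t6}
A[(¬grant ∨ ready) U ready]: least fixpoint, start Z0 = Sat(ready) = {t1, t2, t3, t4, t6}, add states in Sat(¬grant ∨ ready) with every successor in Z. Already a fixed point.
Sat(A[(¬grant ∨ ready) U ready]) = {t1, t2, t3, t4, t6}
A[¬grant U A[(¬grant ∨ ready) U ready]]: least fixpoint, start Z0 = Sat(A[(¬grant ∨ ready) U ready]) = {t1, t2, t3, t4, t6}, add states in Sat(¬grant) with every successor in Z. Already a fixed point.
Sat(A[¬grant U A[(¬grant ∨ ready) U ready]]) = {t1, t2, t3, t4, t6}
t0 ∉ Sat(A[¬grant U A[(¬grant ∨ ready) U ready]]) = {t1, t2, t3, t4, t6}, so the formula does not hold at t0.

No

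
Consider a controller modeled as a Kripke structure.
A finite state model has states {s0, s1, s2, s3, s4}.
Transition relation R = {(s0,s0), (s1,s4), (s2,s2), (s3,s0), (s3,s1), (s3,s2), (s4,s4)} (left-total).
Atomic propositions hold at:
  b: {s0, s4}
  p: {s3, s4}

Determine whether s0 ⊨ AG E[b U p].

E[b U p]: least fixpoint, start Z0 = Sat(p) = {s3, s4}, add states in Sat(b) with some successor in Z. Already a fixed point.
Sat(E[b U p]) = {s3, s4}
AG E[b U p]: greatest fixpoint, start Z0 = {s3, s4}, keep only states in Sat with every successor in Z. Z1 = {s4}; fixed.
Sat(AG E[b U p]) = {s4}
s0 ∉ Sat(AG E[b U p]) = {s4}, so the formula does not hold at s0.

No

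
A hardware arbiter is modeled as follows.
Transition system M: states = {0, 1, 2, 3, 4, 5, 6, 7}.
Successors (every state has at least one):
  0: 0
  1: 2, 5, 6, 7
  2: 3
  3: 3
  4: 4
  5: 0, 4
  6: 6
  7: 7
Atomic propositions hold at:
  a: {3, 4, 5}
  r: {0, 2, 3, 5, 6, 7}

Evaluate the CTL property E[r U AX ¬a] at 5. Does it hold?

Yes

Sat(¬a) = {0, 1, 2, 6, 7}
Sat(AX ¬a) = {s : every successor in {0, 1, 2, 6, 7}} = {0, 6, 7}
E[r U AX ¬a]: least fixpoint, start Z0 = Sat(AX ¬a) = {0, 6, 7}, add states in Sat(r) with some successor in Z. Z1 = {0, 5, 6, 7}; fixed.
Sat(E[r U AX ¬a]) = {0, 5, 6, 7}
5 ∈ Sat(E[r U AX ¬a]) = {0, 5, 6, 7}, so the formula holds at 5.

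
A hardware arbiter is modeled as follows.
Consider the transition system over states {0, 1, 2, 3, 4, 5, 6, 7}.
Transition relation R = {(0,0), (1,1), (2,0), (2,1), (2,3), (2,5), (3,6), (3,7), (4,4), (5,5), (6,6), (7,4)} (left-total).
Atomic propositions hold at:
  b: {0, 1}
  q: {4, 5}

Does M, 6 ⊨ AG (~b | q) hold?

Yes

Sat(~b) = {2, 3, 4, 5, 6, 7}
Sat(~b | q) = {2, 3, 4, 5, 6, 7}
AG (~b | q): greatest fixpoint, start Z0 = {2, 3, 4, 5, 6, 7}, keep only states in Sat with every successor in Z. Z1 = {3, 4, 5, 6, 7}; fixed.
Sat(AG (~b | q)) = {3, 4, 5, 6, 7}
6 ∈ Sat(AG (~b | q)) = {3, 4, 5, 6, 7}, so the formula holds at 6.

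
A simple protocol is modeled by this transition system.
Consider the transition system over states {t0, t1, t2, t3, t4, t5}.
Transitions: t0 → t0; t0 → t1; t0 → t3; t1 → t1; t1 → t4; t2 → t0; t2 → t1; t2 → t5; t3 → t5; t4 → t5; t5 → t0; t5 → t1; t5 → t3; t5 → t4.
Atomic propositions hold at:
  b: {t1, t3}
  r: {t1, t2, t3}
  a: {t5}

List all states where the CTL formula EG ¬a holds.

Sat(¬a) = {t0, t1, t2, t3, t4}
EG ¬a: greatest fixpoint, start Z0 = {t0, t1, t2, t3, t4}, keep only states in Sat with some successor in Z. Z1 = {t0, t1, t2}; fixed.
Sat(EG ¬a) = {t0, t1, t2}

{t0, t1, t2}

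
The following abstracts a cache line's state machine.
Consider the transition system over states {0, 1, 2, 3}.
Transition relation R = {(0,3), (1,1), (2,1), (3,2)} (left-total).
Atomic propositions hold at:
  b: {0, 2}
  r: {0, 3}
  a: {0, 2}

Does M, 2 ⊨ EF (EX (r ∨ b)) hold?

No

Sat(r ∨ b) = {0, 2, 3}
Sat(EX (r ∨ b)) = {s : some successor in {0, 2, 3}} = {0, 3}
EF (EX (r ∨ b)): least fixpoint, start Z0 = {0, 3}, add states with some successor in Z. Already a fixed point.
Sat(EF (EX (r ∨ b))) = {0, 3}
2 ∉ Sat(EF (EX (r ∨ b))) = {0, 3}, so the formula does not hold at 2.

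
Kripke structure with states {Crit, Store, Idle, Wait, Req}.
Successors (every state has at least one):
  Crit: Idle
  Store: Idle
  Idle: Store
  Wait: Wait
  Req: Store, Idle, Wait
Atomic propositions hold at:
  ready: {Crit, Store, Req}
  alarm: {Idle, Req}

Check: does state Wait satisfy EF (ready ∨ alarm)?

Sat(ready ∨ alarm) = {Crit, Store, Idle, Req}
EF (ready ∨ alarm): least fixpoint, start Z0 = {Crit, Store, Idle, Req}, add states with some successor in Z. Already a fixed point.
Sat(EF (ready ∨ alarm)) = {Crit, Store, Idle, Req}
Wait ∉ Sat(EF (ready ∨ alarm)) = {Crit, Store, Idle, Req}, so the formula does not hold at Wait.

No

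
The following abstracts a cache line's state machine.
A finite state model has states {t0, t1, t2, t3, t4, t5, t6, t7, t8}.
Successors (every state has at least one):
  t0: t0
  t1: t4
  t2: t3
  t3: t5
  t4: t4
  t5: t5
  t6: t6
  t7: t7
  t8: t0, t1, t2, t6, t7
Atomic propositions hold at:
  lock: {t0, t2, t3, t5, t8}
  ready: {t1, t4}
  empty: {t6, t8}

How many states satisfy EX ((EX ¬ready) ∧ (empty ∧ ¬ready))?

2

Sat(¬ready) = {t0, t2, t3, t5, t6, t7, t8}
Sat(EX ¬ready) = {s : some successor in {t0, t2, t3, t5, t6, t7, t8}} = {t0, t2, t3, t5, t6, t7, t8}
Sat(empty ∧ ¬ready) = {t6, t8}
Sat((EX ¬ready) ∧ (empty ∧ ¬ready)) = {t6, t8}
Sat(EX ((EX ¬ready) ∧ (empty ∧ ¬ready))) = {s : some successor in {t6, t8}} = {t6, t8}
|Sat(EX ((EX ¬ready) ∧ (empty ∧ ¬ready)))| = |{t6, t8}| = 2.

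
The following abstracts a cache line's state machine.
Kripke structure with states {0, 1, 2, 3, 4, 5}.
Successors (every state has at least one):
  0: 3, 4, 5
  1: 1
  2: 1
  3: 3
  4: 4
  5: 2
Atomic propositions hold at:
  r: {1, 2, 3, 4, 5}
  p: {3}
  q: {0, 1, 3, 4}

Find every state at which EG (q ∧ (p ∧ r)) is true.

Sat(p ∧ r) = {3}
Sat(q ∧ (p ∧ r)) = {3}
EG (q ∧ (p ∧ r)): greatest fixpoint, start Z0 = {3}, keep only states in Sat with some successor in Z. Already a fixed point.
Sat(EG (q ∧ (p ∧ r))) = {3}

{3}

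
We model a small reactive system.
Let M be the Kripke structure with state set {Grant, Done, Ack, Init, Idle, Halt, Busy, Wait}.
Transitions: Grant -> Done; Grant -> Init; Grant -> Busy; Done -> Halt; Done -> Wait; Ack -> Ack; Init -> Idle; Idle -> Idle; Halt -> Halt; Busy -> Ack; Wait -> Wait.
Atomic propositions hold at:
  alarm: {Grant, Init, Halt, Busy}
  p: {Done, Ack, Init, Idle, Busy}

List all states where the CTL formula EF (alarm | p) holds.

Sat(alarm | p) = {Grant, Done, Ack, Init, Idle, Halt, Busy}
EF (alarm | p): least fixpoint, start Z0 = {Grant, Done, Ack, Init, Idle, Halt, Busy}, add states with some successor in Z. Already a fixed point.
Sat(EF (alarm | p)) = {Grant, Done, Ack, Init, Idle, Halt, Busy}

{Grant, Done, Ack, Init, Idle, Halt, Busy}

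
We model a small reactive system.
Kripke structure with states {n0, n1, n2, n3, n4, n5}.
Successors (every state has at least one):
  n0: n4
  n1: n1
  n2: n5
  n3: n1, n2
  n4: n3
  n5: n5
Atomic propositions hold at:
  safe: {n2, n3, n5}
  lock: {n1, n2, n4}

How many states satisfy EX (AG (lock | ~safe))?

2

Sat(~safe) = {n0, n1, n4}
Sat(lock | ~safe) = {n0, n1, n2, n4}
AG (lock | ~safe): greatest fixpoint, start Z0 = {n0, n1, n2, n4}, keep only states in Sat with every successor in Z. Z1 = {n0, n1}; Z2 = {n1}; fixed.
Sat(AG (lock | ~safe)) = {n1}
Sat(EX (AG (lock | ~safe))) = {s : some successor in {n1}} = {n1, n3}
|Sat(EX (AG (lock | ~safe)))| = |{n1, n3}| = 2.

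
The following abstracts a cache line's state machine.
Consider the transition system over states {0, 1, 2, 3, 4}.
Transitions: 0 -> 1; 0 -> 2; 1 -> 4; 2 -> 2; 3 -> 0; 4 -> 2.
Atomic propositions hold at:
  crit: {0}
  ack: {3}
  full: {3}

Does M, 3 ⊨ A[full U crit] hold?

Yes

A[full U crit]: least fixpoint, start Z0 = Sat(crit) = {0}, add states in Sat(full) with every successor in Z. Z1 = {0, 3}; fixed.
Sat(A[full U crit]) = {0, 3}
3 ∈ Sat(A[full U crit]) = {0, 3}, so the formula holds at 3.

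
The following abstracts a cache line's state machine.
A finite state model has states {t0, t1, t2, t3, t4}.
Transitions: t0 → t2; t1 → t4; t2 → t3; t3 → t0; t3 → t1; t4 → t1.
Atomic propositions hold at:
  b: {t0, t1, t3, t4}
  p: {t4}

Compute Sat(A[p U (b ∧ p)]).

Sat(b ∧ p) = {t4}
A[p U (b ∧ p)]: least fixpoint, start Z0 = Sat((b ∧ p)) = {t4}, add states in Sat(p) with every successor in Z. Already a fixed point.
Sat(A[p U (b ∧ p)]) = {t4}

{t4}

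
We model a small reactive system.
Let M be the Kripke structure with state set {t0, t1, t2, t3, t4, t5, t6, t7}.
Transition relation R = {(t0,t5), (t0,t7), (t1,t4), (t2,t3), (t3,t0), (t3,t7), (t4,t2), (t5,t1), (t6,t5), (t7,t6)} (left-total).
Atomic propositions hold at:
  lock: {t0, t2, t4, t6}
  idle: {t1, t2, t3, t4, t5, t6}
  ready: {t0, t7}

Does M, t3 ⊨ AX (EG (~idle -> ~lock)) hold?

Sat(~idle) = {t0, t7}
Sat(~lock) = {t1, t3, t5, t7}
Sat(~idle -> ~lock) = {t1, t2, t3, t4, t5, t6, t7}
EG (~idle -> ~lock): greatest fixpoint, start Z0 = {t1, t2, t3, t4, t5, t6, t7}, keep only states in Sat with some successor in Z. Already a fixed point.
Sat(EG (~idle -> ~lock)) = {t1, t2, t3, t4, t5, t6, t7}
Sat(AX (EG (~idle -> ~lock))) = {s : every successor in {t1, t2, t3, t4, t5, t6, t7}} = {t0, t1, t2, t4, t5, t6, t7}
t3 ∉ Sat(AX (EG (~idle -> ~lock))) = {t0, t1, t2, t4, t5, t6, t7}, so the formula does not hold at t3.

No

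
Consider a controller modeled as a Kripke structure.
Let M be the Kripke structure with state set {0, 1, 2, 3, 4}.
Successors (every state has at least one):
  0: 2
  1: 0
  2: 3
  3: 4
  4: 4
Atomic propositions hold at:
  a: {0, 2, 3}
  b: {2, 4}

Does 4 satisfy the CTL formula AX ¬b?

No

Sat(¬b) = {0, 1, 3}
Sat(AX ¬b) = {s : every successor in {0, 1, 3}} = {1, 2}
4 ∉ Sat(AX ¬b) = {1, 2}, so the formula does not hold at 4.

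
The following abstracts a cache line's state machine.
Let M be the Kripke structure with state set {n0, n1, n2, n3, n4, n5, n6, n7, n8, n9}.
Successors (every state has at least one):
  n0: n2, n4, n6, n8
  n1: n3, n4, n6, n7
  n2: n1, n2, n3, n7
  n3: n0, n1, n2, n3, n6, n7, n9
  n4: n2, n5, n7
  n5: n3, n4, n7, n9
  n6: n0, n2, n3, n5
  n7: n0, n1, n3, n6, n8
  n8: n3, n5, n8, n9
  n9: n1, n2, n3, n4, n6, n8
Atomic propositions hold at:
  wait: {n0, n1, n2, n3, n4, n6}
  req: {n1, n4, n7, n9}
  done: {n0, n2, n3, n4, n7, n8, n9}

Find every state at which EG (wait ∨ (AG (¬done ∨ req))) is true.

Sat(¬done) = {n1, n5, n6}
Sat(¬done ∨ req) = {n1, n4, n5, n6, n7, n9}
AG (¬done ∨ req): greatest fixpoint, start Z0 = {n1, n4, n5, n6, n7, n9}, keep only states in Sat with every successor in Z. Z1 = ∅; fixed.
Sat(AG (¬done ∨ req)) = ∅
Sat(wait ∨ (AG (¬done ∨ req))) = {n0, n1, n2, n3, n4, n6}
EG (wait ∨ (AG (¬done ∨ req))): greatest fixpoint, start Z0 = {n0, n1, n2, n3, n4, n6}, keep only states in Sat with some successor in Z. Already a fixed point.
Sat(EG (wait ∨ (AG (¬done ∨ req)))) = {n0, n1, n2, n3, n4, n6}

{n0, n1, n2, n3, n4, n6}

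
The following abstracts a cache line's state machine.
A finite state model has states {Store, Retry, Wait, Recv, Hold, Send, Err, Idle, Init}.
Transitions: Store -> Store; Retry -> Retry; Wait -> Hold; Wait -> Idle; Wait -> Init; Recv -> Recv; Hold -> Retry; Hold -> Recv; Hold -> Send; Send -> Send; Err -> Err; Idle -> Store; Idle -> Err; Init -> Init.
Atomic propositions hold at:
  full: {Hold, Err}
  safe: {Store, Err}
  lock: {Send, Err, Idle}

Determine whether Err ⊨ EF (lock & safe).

Sat(lock & safe) = {Err}
EF (lock & safe): least fixpoint, start Z0 = {Err}, add states with some successor in Z. Z1 = {Err, Idle}; Z2 = {Wait, Err, Idle}; fixed.
Sat(EF (lock & safe)) = {Wait, Err, Idle}
Err ∈ Sat(EF (lock & safe)) = {Wait, Err, Idle}, so the formula holds at Err.

Yes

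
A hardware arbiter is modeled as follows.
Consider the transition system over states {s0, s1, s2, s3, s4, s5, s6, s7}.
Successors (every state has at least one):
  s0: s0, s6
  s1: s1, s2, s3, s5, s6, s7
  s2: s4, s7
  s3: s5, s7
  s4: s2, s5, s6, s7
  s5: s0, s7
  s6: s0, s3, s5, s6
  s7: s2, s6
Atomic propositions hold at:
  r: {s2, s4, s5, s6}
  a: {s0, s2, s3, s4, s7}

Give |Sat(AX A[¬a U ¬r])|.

2

Sat(¬a) = {s1, s5, s6}
Sat(¬r) = {s0, s1, s3, s7}
A[¬a U ¬r]: least fixpoint, start Z0 = Sat(¬r) = {s0, s1, s3, s7}, add states in Sat(¬a) with every successor in Z. Z1 = {s0, s1, s3, s5, s7}; fixed.
Sat(A[¬a U ¬r]) = {s0, s1, s3, s5, s7}
Sat(AX A[¬a U ¬r]) = {s : every successor in {s0, s1, s3, s5, s7}} = {s3, s5}
|Sat(AX A[¬a U ¬r])| = |{s3, s5}| = 2.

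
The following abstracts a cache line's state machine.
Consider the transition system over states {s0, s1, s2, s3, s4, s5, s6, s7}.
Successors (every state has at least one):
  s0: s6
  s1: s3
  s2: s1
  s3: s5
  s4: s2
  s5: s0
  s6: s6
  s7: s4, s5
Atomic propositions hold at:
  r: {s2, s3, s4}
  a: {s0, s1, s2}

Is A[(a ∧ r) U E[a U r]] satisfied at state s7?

Sat(a ∧ r) = {s2}
E[a U r]: least fixpoint, start Z0 = Sat(r) = {s2, s3, s4}, add states in Sat(a) with some successor in Z. Z1 = {s1, s2, s3, s4}; fixed.
Sat(E[a U r]) = {s1, s2, s3, s4}
A[(a ∧ r) U E[a U r]]: least fixpoint, start Z0 = Sat(E[a U r]) = {s1, s2, s3, s4}, add states in Sat(a ∧ r) with every successor in Z. Already a fixed point.
Sat(A[(a ∧ r) U E[a U r]]) = {s1, s2, s3, s4}
s7 ∉ Sat(A[(a ∧ r) U E[a U r]]) = {s1, s2, s3, s4}, so the formula does not hold at s7.

No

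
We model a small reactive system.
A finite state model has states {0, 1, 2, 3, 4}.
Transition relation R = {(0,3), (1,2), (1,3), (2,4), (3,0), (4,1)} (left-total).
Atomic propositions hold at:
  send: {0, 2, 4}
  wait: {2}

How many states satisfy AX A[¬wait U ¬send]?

4

Sat(¬wait) = {0, 1, 3, 4}
Sat(¬send) = {1, 3}
A[¬wait U ¬send]: least fixpoint, start Z0 = Sat(¬send) = {1, 3}, add states in Sat(¬wait) with every successor in Z. Z1 = {0, 1, 3, 4}; fixed.
Sat(A[¬wait U ¬send]) = {0, 1, 3, 4}
Sat(AX A[¬wait U ¬send]) = {s : every successor in {0, 1, 3, 4}} = {0, 2, 3, 4}
|Sat(AX A[¬wait U ¬send])| = |{0, 2, 3, 4}| = 4.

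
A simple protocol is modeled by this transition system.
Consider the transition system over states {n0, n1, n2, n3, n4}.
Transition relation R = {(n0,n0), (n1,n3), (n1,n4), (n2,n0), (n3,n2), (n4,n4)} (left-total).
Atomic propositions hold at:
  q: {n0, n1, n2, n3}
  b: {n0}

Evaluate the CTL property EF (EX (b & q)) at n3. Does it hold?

Sat(b & q) = {n0}
Sat(EX (b & q)) = {s : some successor in {n0}} = {n0, n2}
EF (EX (b & q)): least fixpoint, start Z0 = {n0, n2}, add states with some successor in Z. Z1 = {n0, n2, n3}; Z2 = {n0, n1, n2, n3}; fixed.
Sat(EF (EX (b & q))) = {n0, n1, n2, n3}
n3 ∈ Sat(EF (EX (b & q))) = {n0, n1, n2, n3}, so the formula holds at n3.

Yes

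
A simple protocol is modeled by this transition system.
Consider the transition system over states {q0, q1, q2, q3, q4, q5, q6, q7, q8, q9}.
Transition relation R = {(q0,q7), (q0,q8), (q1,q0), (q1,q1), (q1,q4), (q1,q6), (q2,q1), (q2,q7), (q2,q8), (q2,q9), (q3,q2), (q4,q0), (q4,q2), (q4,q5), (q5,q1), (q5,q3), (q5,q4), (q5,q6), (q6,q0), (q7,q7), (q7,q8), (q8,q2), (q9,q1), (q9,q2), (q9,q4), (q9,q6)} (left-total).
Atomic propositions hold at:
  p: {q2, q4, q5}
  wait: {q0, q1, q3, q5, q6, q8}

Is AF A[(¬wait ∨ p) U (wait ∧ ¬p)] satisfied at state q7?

Sat(¬wait) = {q2, q4, q7, q9}
Sat(¬wait ∨ p) = {q2, q4, q5, q7, q9}
Sat(¬p) = {q0, q1, q3, q6, q7, q8, q9}
Sat(wait ∧ ¬p) = {q0, q1, q3, q6, q8}
A[(¬wait ∨ p) U (wait ∧ ¬p)]: least fixpoint, start Z0 = Sat((wait ∧ ¬p)) = {q0, q1, q3, q6, q8}, add states in Sat(¬wait ∨ p) with every successor in Z. Already a fixed point.
Sat(A[(¬wait ∨ p) U (wait ∧ ¬p)]) = {q0, q1, q3, q6, q8}
AF A[(¬wait ∨ p) U (wait ∧ ¬p)]: least fixpoint, start Z0 = {q0, q1, q3, q6, q8}, add states with every successor in Z. Already a fixed point.
Sat(AF A[(¬wait ∨ p) U (wait ∧ ¬p)]) = {q0, q1, q3, q6, q8}
q7 ∉ Sat(AF A[(¬wait ∨ p) U (wait ∧ ¬p)]) = {q0, q1, q3, q6, q8}, so the formula does not hold at q7.

No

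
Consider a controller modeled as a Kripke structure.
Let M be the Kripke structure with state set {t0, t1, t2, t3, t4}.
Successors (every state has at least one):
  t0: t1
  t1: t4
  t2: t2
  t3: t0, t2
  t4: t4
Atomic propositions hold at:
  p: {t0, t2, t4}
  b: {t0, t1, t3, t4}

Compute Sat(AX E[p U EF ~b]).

Sat(~b) = {t2}
EF ~b: least fixpoint, start Z0 = {t2}, add states with some successor in Z. Z1 = {t2, t3}; fixed.
Sat(EF ~b) = {t2, t3}
E[p U EF ~b]: least fixpoint, start Z0 = Sat(EF ~b) = {t2, t3}, add states in Sat(p) with some successor in Z. Already a fixed point.
Sat(E[p U EF ~b]) = {t2, t3}
Sat(AX E[p U EF ~b]) = {s : every successor in {t2, t3}} = {t2}

{t2}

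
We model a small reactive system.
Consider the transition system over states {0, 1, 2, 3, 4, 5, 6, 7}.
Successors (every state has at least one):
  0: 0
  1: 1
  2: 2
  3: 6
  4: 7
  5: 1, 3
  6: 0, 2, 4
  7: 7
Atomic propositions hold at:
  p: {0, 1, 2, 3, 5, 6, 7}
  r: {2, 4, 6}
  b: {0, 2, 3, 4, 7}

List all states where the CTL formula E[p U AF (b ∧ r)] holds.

{2, 3, 4, 5, 6}

Sat(b ∧ r) = {2, 4}
AF (b ∧ r): least fixpoint, start Z0 = {2, 4}, add states with every successor in Z. Already a fixed point.
Sat(AF (b ∧ r)) = {2, 4}
E[p U AF (b ∧ r)]: least fixpoint, start Z0 = Sat(AF (b ∧ r)) = {2, 4}, add states in Sat(p) with some successor in Z. Z1 = {2, 4, 6}; Z2 = {2, 3, 4, 6}; Z3 = {2, 3, 4, 5, 6}; fixed.
Sat(E[p U AF (b ∧ r)]) = {2, 3, 4, 5, 6}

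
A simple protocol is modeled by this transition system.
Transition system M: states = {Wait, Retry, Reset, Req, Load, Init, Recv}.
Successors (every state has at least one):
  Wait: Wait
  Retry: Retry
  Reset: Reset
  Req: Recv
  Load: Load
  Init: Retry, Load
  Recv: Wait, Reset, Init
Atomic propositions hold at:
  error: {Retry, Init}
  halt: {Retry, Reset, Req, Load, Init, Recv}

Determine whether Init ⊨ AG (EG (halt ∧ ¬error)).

No

Sat(¬error) = {Wait, Reset, Req, Load, Recv}
Sat(halt ∧ ¬error) = {Reset, Req, Load, Recv}
EG (halt ∧ ¬error): greatest fixpoint, start Z0 = {Reset, Req, Load, Recv}, keep only states in Sat with some successor in Z. Already a fixed point.
Sat(EG (halt ∧ ¬error)) = {Reset, Req, Load, Recv}
AG (EG (halt ∧ ¬error)): greatest fixpoint, start Z0 = {Reset, Req, Load, Recv}, keep only states in Sat with every successor in Z. Z1 = {Reset, Req, Load}; Z2 = {Reset, Load}; fixed.
Sat(AG (EG (halt ∧ ¬error))) = {Reset, Load}
Init ∉ Sat(AG (EG (halt ∧ ¬error))) = {Reset, Load}, so the formula does not hold at Init.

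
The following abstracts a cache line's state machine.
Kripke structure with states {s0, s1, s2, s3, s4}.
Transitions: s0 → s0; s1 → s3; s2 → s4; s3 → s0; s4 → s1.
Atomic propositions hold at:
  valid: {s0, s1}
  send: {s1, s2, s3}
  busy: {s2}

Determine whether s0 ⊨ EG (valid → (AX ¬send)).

Sat(¬send) = {s0, s4}
Sat(AX ¬send) = {s : every successor in {s0, s4}} = {s0, s2, s3}
Sat(valid → (AX ¬send)) = {s0, s2, s3, s4}
EG (valid → (AX ¬send)): greatest fixpoint, start Z0 = {s0, s2, s3, s4}, keep only states in Sat with some successor in Z. Z1 = {s0, s2, s3}; Z2 = {s0, s3}; fixed.
Sat(EG (valid → (AX ¬send))) = {s0, s3}
s0 ∈ Sat(EG (valid → (AX ¬send))) = {s0, s3}, so the formula holds at s0.

Yes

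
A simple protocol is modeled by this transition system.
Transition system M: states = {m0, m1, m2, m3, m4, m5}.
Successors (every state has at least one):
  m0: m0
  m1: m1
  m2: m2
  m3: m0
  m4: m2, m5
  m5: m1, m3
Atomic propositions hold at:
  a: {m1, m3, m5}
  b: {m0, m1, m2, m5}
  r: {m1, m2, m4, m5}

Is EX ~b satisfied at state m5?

Sat(~b) = {m3, m4}
Sat(EX ~b) = {s : some successor in {m3, m4}} = {m5}
m5 ∈ Sat(EX ~b) = {m5}, so the formula holds at m5.

Yes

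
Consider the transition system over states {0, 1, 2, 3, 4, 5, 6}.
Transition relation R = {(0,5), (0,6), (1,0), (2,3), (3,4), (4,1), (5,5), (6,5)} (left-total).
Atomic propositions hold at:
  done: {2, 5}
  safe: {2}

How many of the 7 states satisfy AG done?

1

AG done: greatest fixpoint, start Z0 = {2, 5}, keep only states in Sat with every successor in Z. Z1 = {5}; fixed.
Sat(AG done) = {5}
|Sat(AG done)| = |{5}| = 1.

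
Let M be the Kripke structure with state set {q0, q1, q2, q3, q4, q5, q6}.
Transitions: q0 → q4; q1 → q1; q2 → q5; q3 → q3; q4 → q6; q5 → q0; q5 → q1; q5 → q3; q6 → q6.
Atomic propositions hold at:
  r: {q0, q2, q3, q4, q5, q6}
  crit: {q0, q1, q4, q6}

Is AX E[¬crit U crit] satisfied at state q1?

Yes

Sat(¬crit) = {q2, q3, q5}
E[¬crit U crit]: least fixpoint, start Z0 = Sat(crit) = {q0, q1, q4, q6}, add states in Sat(¬crit) with some successor in Z. Z1 = {q0, q1, q4, q5, q6}; Z2 = {q0, q1, q2, q4, q5, q6}; fixed.
Sat(E[¬crit U crit]) = {q0, q1, q2, q4, q5, q6}
Sat(AX E[¬crit U crit]) = {s : every successor in {q0, q1, q2, q4, q5, q6}} = {q0, q1, q2, q4, q6}
q1 ∈ Sat(AX E[¬crit U crit]) = {q0, q1, q2, q4, q6}, so the formula holds at q1.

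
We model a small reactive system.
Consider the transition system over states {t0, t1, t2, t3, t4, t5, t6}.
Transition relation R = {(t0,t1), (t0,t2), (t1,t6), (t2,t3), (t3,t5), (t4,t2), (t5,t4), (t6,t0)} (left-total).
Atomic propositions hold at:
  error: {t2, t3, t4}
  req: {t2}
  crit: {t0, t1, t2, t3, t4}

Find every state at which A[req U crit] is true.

A[req U crit]: least fixpoint, start Z0 = Sat(crit) = {t0, t1, t2, t3, t4}, add states in Sat(req) with every successor in Z. Already a fixed point.
Sat(A[req U crit]) = {t0, t1, t2, t3, t4}

{t0, t1, t2, t3, t4}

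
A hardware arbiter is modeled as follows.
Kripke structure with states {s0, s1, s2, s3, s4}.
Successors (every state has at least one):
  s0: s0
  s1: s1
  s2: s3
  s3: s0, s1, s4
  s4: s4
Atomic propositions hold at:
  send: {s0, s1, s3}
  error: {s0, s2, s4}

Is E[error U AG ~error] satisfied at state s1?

Sat(~error) = {s1, s3}
AG ~error: greatest fixpoint, start Z0 = {s1, s3}, keep only states in Sat with every successor in Z. Z1 = {s1}; fixed.
Sat(AG ~error) = {s1}
E[error U AG ~error]: least fixpoint, start Z0 = Sat(AG ~error) = {s1}, add states in Sat(error) with some successor in Z. Already a fixed point.
Sat(E[error U AG ~error]) = {s1}
s1 ∈ Sat(E[error U AG ~error]) = {s1}, so the formula holds at s1.

Yes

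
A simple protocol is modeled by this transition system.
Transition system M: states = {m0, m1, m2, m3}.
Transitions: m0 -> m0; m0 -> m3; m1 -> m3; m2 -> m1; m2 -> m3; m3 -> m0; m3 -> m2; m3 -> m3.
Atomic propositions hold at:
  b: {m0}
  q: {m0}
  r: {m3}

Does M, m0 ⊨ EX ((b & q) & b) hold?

Yes

Sat(b & q) = {m0}
Sat((b & q) & b) = {m0}
Sat(EX ((b & q) & b)) = {s : some successor in {m0}} = {m0, m3}
m0 ∈ Sat(EX ((b & q) & b)) = {m0, m3}, so the formula holds at m0.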